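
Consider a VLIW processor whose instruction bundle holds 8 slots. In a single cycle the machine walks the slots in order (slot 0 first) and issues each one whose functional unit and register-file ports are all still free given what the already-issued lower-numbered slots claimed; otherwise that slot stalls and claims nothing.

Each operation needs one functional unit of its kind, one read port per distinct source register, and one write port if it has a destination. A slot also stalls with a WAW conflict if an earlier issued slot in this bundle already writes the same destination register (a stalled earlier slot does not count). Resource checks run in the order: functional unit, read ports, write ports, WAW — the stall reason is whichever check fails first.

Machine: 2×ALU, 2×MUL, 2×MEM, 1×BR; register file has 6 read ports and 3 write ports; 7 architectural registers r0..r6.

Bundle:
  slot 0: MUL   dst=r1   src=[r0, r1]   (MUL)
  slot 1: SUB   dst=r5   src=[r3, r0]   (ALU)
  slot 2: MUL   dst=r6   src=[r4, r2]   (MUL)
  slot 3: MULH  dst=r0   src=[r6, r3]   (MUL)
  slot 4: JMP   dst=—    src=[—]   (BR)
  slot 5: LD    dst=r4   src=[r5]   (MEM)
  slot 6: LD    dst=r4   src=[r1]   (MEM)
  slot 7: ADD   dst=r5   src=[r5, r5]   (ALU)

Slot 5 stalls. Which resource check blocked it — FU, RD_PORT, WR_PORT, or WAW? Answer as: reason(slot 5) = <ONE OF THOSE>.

reason(slot 5) = RD_PORT

#0 MUL src=r0,r1 dispatched  <A:2 Mu:1 Ld:2 B:1 rd:4 wr:2>
#1 ALU src=r3,r0 dispatched  <A:1 Mu:1 Ld:2 B:1 rd:2 wr:1>
#2 MUL src=r4,r2 dispatched  <A:1 Mu:0 Ld:2 B:1 rd:0 wr:0>
#3 MUL src=r6,r3 held:FU  <A:1 Mu:0 Ld:2 B:1 rd:0 wr:0>
#4 BR src=- dispatched  <A:1 Mu:0 Ld:2 B:0 rd:0 wr:0>
#5 MEM src=r5 held:RD_PORT  <A:1 Mu:0 Ld:2 B:0 rd:0 wr:0>
#6 MEM src=r1 held:RD_PORT  <A:1 Mu:0 Ld:2 B:0 rd:0 wr:0>
#7 ALU src=r5,r5 held:RD_PORT  <A:1 Mu:0 Ld:2 B:0 rd:0 wr:0>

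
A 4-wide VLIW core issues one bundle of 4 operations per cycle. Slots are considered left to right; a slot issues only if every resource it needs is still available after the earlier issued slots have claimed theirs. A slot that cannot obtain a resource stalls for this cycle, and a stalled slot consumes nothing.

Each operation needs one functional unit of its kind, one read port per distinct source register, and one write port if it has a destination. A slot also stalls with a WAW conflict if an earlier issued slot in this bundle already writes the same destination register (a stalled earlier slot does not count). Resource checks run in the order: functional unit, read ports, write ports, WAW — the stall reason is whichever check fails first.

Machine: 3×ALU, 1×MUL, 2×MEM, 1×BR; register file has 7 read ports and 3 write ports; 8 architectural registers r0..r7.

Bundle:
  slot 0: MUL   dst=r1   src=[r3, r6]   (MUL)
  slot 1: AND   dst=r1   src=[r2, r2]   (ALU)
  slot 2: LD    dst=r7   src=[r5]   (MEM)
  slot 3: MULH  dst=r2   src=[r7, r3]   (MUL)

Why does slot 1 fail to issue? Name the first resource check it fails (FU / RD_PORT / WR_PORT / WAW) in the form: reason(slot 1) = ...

reason(slot 1) = WAW

slot 0 (MUL): ISSUE — free A3,Mu0,Ld2,B1 rp5 wp2
slot 1 (ALU): stall WAW — free A3,Mu0,Ld2,B1 rp5 wp2
slot 2 (MEM): ISSUE — free A3,Mu0,Ld1,B1 rp4 wp1
slot 3 (MUL): stall FU — free A3,Mu0,Ld1,B1 rp4 wp1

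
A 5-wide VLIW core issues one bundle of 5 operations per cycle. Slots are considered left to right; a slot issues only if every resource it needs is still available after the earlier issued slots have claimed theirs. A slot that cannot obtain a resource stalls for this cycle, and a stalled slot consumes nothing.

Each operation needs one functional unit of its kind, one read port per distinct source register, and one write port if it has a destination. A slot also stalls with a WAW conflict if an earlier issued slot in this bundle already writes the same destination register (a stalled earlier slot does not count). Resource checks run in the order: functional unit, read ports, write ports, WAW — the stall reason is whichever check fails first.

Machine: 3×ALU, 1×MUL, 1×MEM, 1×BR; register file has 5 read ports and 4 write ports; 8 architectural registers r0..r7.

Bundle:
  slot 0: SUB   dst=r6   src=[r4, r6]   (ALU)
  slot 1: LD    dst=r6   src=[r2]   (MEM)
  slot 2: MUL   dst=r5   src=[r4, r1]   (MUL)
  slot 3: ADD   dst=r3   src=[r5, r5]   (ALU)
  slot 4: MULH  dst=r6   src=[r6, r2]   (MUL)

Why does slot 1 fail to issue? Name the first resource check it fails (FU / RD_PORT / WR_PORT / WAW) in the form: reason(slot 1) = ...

[0] ALU needs rd=2 wr=1: ok; after: ALU=2 MUL=1 MEM=1 BR=1, R=3, W=3
[1] MEM needs rd=1 wr=1: WAW; after: ALU=2 MUL=1 MEM=1 BR=1, R=3, W=3
[2] MUL needs rd=2 wr=1: ok; after: ALU=2 MUL=0 MEM=1 BR=1, R=1, W=2
[3] ALU needs rd=1 wr=1: ok; after: ALU=1 MUL=0 MEM=1 BR=1, R=0, W=1
[4] MUL needs rd=2 wr=1: FU; after: ALU=1 MUL=0 MEM=1 BR=1, R=0, W=1

reason(slot 1) = WAW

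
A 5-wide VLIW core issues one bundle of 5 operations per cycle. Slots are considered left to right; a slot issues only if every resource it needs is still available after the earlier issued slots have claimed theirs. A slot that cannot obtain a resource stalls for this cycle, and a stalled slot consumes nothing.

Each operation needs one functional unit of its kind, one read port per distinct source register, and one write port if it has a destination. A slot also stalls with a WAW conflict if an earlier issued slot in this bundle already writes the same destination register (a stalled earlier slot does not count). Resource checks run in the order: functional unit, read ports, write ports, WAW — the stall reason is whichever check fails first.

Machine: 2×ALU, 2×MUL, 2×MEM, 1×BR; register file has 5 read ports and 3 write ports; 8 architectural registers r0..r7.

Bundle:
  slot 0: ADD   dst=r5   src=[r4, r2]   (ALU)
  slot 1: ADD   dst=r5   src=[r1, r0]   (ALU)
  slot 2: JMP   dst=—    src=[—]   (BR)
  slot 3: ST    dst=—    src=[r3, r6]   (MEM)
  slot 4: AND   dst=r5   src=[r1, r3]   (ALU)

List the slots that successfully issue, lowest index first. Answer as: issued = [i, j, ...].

issued = [0, 2, 3]

#0 ALU src=r4,r2 dispatched  <A:1 Mu:2 Ld:2 B:1 rd:3 wr:2>
#1 ALU src=r1,r0 held:WAW  <A:1 Mu:2 Ld:2 B:1 rd:3 wr:2>
#2 BR src=- dispatched  <A:1 Mu:2 Ld:2 B:0 rd:3 wr:2>
#3 MEM src=r3,r6 dispatched  <A:1 Mu:2 Ld:1 B:0 rd:1 wr:2>
#4 ALU src=r1,r3 held:RD_PORT  <A:1 Mu:2 Ld:1 B:0 rd:1 wr:2>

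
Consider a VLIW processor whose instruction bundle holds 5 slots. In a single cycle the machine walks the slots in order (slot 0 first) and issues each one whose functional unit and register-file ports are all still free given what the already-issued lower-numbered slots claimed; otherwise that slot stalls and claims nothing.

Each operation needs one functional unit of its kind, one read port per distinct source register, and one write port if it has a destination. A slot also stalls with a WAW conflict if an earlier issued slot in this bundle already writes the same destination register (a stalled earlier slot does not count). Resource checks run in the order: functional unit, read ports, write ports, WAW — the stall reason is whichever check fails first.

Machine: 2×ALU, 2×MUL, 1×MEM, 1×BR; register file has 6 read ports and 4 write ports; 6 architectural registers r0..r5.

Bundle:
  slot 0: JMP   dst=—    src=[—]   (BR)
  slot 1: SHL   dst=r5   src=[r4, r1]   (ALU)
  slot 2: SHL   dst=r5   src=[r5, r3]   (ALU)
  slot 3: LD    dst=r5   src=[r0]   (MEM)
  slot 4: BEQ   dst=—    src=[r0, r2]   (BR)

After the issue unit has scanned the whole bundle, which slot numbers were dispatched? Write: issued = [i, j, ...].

(0) want 1×BR +0rd +0wr — yes → AL2|MU2|ME1|BR0|rd6|wr4
(1) want 1×ALU +2rd +1wr — yes → AL1|MU2|ME1|BR0|rd4|wr3
(2) want 1×ALU +2rd +1wr — WAW → AL1|MU2|ME1|BR0|rd4|wr3
(3) want 1×MEM +1rd +1wr — WAW → AL1|MU2|ME1|BR0|rd4|wr3
(4) want 1×BR +2rd +0wr — FU → AL1|MU2|ME1|BR0|rd4|wr3

issued = [0, 1]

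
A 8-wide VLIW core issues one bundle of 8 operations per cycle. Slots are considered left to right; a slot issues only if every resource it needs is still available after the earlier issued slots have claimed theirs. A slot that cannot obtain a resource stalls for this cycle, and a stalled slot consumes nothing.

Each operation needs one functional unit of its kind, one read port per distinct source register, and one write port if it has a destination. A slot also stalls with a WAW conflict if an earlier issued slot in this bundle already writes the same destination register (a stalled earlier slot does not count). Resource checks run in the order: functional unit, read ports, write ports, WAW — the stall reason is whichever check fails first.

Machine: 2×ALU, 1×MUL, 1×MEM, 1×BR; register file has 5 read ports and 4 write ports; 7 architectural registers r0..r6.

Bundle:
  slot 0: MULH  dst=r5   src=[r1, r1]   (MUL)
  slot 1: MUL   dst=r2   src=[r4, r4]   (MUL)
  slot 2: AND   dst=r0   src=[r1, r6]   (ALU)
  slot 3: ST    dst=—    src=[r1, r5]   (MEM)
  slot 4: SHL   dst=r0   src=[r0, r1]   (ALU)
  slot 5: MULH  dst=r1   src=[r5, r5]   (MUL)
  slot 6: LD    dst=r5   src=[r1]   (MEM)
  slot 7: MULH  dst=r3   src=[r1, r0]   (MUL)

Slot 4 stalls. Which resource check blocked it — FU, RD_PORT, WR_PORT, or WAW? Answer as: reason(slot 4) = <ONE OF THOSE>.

slot 0 (MUL): ISSUE — free A2,Mu0,Ld1,B1 rp4 wp3
slot 1 (MUL): stall FU — free A2,Mu0,Ld1,B1 rp4 wp3
slot 2 (ALU): ISSUE — free A1,Mu0,Ld1,B1 rp2 wp2
slot 3 (MEM): ISSUE — free A1,Mu0,Ld0,B1 rp0 wp2
slot 4 (ALU): stall RD_PORT — free A1,Mu0,Ld0,B1 rp0 wp2
slot 5 (MUL): stall FU — free A1,Mu0,Ld0,B1 rp0 wp2
slot 6 (MEM): stall FU — free A1,Mu0,Ld0,B1 rp0 wp2
slot 7 (MUL): stall FU — free A1,Mu0,Ld0,B1 rp0 wp2

reason(slot 4) = RD_PORT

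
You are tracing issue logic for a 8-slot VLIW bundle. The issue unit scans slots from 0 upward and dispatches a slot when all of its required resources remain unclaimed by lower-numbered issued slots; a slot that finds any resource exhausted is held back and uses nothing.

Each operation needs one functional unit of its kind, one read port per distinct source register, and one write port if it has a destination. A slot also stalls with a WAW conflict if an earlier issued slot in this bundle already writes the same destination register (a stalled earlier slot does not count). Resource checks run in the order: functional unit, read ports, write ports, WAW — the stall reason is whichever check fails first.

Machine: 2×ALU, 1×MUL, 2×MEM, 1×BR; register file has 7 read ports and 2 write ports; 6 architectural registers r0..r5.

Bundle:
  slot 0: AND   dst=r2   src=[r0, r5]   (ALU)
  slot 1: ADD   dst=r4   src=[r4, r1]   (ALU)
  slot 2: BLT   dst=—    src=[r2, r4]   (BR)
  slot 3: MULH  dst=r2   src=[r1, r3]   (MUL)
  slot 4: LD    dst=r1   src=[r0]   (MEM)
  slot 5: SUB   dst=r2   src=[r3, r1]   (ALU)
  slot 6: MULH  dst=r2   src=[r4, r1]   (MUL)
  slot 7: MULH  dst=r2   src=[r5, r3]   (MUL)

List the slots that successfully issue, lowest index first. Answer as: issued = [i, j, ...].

issued = [0, 1, 2]

#0 ALU src=r0,r5 dispatched  <A:1 Mu:1 Ld:2 B:1 rd:5 wr:1>
#1 ALU src=r4,r1 dispatched  <A:0 Mu:1 Ld:2 B:1 rd:3 wr:0>
#2 BR src=r2,r4 dispatched  <A:0 Mu:1 Ld:2 B:0 rd:1 wr:0>
#3 MUL src=r1,r3 held:RD_PORT  <A:0 Mu:1 Ld:2 B:0 rd:1 wr:0>
#4 MEM src=r0 held:WR_PORT  <A:0 Mu:1 Ld:2 B:0 rd:1 wr:0>
#5 ALU src=r3,r1 held:FU  <A:0 Mu:1 Ld:2 B:0 rd:1 wr:0>
#6 MUL src=r4,r1 held:RD_PORT  <A:0 Mu:1 Ld:2 B:0 rd:1 wr:0>
#7 MUL src=r5,r3 held:RD_PORT  <A:0 Mu:1 Ld:2 B:0 rd:1 wr:0>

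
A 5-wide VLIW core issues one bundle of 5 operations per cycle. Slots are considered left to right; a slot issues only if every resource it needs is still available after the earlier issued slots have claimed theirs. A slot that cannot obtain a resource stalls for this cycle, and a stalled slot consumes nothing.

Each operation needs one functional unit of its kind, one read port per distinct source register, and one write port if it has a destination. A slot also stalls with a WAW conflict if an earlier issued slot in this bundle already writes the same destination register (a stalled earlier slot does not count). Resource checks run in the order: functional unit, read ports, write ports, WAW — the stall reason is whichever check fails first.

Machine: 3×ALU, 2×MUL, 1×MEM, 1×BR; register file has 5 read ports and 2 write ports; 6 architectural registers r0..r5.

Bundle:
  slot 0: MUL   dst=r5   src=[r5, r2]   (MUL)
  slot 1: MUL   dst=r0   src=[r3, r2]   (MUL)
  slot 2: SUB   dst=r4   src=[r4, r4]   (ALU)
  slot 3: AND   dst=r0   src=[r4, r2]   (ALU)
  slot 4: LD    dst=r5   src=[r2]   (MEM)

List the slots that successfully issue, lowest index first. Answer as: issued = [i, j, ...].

(0) want 1×MUL +2rd +1wr — yes → AL3|MU1|ME1|BR1|rd3|wr1
(1) want 1×MUL +2rd +1wr — yes → AL3|MU0|ME1|BR1|rd1|wr0
(2) want 1×ALU +1rd +1wr — WR_PORT → AL3|MU0|ME1|BR1|rd1|wr0
(3) want 1×ALU +2rd +1wr — RD_PORT → AL3|MU0|ME1|BR1|rd1|wr0
(4) want 1×MEM +1rd +1wr — WR_PORT → AL3|MU0|ME1|BR1|rd1|wr0

issued = [0, 1]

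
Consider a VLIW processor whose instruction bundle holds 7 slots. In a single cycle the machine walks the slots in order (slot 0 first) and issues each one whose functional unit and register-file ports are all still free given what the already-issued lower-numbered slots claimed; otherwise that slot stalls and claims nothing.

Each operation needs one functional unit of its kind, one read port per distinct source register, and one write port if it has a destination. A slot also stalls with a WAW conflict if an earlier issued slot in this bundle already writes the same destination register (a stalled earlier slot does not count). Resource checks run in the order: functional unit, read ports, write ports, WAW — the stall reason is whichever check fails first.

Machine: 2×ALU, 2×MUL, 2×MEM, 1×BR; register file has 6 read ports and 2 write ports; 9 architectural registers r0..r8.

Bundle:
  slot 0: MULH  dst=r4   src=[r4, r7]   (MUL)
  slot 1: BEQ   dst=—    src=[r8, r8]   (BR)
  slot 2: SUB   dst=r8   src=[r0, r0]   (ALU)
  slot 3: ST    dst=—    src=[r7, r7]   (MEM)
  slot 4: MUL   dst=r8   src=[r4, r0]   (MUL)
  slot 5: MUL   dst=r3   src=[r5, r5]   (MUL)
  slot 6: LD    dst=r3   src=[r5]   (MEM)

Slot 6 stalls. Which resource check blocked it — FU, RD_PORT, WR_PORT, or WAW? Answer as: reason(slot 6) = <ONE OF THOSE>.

slot 0 (MUL): ISSUE — free A2,Mu1,Ld2,B1 rp4 wp1
slot 1 (BR): ISSUE — free A2,Mu1,Ld2,B0 rp3 wp1
slot 2 (ALU): ISSUE — free A1,Mu1,Ld2,B0 rp2 wp0
slot 3 (MEM): ISSUE — free A1,Mu1,Ld1,B0 rp1 wp0
slot 4 (MUL): stall RD_PORT — free A1,Mu1,Ld1,B0 rp1 wp0
slot 5 (MUL): stall WR_PORT — free A1,Mu1,Ld1,B0 rp1 wp0
slot 6 (MEM): stall WR_PORT — free A1,Mu1,Ld1,B0 rp1 wp0

reason(slot 6) = WR_PORT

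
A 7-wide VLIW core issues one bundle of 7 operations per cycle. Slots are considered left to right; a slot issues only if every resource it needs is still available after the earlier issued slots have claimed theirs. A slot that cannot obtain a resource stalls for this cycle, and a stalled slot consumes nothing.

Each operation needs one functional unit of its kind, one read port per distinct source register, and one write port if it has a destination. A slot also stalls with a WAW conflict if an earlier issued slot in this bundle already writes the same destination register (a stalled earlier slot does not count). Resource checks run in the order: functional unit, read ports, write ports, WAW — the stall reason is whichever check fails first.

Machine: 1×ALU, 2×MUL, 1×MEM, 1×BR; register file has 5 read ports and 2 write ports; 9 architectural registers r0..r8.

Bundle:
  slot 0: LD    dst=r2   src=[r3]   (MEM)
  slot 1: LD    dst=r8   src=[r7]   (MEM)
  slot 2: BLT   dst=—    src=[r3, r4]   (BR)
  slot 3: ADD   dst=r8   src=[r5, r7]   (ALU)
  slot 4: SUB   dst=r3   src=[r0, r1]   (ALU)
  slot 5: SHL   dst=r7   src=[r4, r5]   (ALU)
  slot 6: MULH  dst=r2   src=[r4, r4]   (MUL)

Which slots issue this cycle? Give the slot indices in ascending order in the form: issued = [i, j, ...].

[0] MEM needs rd=1 wr=1: ok; after: ALU=1 MUL=2 MEM=0 BR=1, R=4, W=1
[1] MEM needs rd=1 wr=1: FU; after: ALU=1 MUL=2 MEM=0 BR=1, R=4, W=1
[2] BR needs rd=2 wr=0: ok; after: ALU=1 MUL=2 MEM=0 BR=0, R=2, W=1
[3] ALU needs rd=2 wr=1: ok; after: ALU=0 MUL=2 MEM=0 BR=0, R=0, W=0
[4] ALU needs rd=2 wr=1: FU; after: ALU=0 MUL=2 MEM=0 BR=0, R=0, W=0
[5] ALU needs rd=2 wr=1: FU; after: ALU=0 MUL=2 MEM=0 BR=0, R=0, W=0
[6] MUL needs rd=1 wr=1: RD_PORT; after: ALU=0 MUL=2 MEM=0 BR=0, R=0, W=0

issued = [0, 2, 3]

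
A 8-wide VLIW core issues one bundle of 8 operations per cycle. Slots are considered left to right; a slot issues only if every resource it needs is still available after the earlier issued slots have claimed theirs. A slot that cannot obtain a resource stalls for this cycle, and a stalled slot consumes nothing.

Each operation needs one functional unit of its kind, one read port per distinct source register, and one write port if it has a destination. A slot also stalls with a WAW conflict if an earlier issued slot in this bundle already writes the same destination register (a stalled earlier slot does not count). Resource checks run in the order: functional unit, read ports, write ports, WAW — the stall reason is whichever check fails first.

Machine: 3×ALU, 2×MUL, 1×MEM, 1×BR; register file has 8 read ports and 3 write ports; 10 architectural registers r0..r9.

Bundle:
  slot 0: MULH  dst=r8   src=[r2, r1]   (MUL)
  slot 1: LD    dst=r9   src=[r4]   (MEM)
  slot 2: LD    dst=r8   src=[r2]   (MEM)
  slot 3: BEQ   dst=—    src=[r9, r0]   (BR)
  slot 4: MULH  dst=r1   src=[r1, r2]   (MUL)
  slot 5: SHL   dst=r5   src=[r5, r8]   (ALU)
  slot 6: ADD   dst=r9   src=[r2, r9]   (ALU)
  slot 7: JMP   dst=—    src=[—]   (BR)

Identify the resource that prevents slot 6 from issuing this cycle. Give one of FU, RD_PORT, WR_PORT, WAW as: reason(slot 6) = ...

reason(slot 6) = RD_PORT

slot 0 (MUL): ISSUE — free A3,Mu1,Ld1,B1 rp6 wp2
slot 1 (MEM): ISSUE — free A3,Mu1,Ld0,B1 rp5 wp1
slot 2 (MEM): stall FU — free A3,Mu1,Ld0,B1 rp5 wp1
slot 3 (BR): ISSUE — free A3,Mu1,Ld0,B0 rp3 wp1
slot 4 (MUL): ISSUE — free A3,Mu0,Ld0,B0 rp1 wp0
slot 5 (ALU): stall RD_PORT — free A3,Mu0,Ld0,B0 rp1 wp0
slot 6 (ALU): stall RD_PORT — free A3,Mu0,Ld0,B0 rp1 wp0
slot 7 (BR): stall FU — free A3,Mu0,Ld0,B0 rp1 wp0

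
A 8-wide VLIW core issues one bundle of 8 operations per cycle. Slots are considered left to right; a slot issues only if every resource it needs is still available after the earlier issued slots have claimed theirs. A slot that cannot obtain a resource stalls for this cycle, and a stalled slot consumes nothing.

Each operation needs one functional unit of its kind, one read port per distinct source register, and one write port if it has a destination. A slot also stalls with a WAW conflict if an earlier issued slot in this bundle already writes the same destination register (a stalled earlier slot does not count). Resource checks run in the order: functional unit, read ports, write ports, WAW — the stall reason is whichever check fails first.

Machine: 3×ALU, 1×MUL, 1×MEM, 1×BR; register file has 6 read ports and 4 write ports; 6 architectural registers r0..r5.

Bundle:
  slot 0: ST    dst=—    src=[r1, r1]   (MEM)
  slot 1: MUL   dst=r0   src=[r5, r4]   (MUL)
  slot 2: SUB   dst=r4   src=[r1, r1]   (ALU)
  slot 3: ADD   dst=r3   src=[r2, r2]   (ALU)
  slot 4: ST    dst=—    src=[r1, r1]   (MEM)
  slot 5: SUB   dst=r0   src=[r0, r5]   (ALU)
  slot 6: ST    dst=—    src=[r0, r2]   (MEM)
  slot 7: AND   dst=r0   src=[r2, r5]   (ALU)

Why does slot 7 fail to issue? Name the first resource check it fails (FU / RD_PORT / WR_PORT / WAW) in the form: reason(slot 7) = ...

  0. MEM ⇒ go  {3A/1Mu/0Ld/1B | 5r 4w}
  1. MUL→r0 ⇒ go  {3A/0Mu/0Ld/1B | 3r 3w}
  2. ALU→r4 ⇒ go  {2A/0Mu/0Ld/1B | 2r 2w}
  3. ALU→r3 ⇒ go  {1A/0Mu/0Ld/1B | 1r 1w}
  4. MEM ⇒ no(FU)  {1A/0Mu/0Ld/1B | 1r 1w}
  5. ALU→r0 ⇒ no(RD_PORT)  {1A/0Mu/0Ld/1B | 1r 1w}
  6. MEM ⇒ no(FU)  {1A/0Mu/0Ld/1B | 1r 1w}
  7. ALU→r0 ⇒ no(RD_PORT)  {1A/0Mu/0Ld/1B | 1r 1w}

reason(slot 7) = RD_PORT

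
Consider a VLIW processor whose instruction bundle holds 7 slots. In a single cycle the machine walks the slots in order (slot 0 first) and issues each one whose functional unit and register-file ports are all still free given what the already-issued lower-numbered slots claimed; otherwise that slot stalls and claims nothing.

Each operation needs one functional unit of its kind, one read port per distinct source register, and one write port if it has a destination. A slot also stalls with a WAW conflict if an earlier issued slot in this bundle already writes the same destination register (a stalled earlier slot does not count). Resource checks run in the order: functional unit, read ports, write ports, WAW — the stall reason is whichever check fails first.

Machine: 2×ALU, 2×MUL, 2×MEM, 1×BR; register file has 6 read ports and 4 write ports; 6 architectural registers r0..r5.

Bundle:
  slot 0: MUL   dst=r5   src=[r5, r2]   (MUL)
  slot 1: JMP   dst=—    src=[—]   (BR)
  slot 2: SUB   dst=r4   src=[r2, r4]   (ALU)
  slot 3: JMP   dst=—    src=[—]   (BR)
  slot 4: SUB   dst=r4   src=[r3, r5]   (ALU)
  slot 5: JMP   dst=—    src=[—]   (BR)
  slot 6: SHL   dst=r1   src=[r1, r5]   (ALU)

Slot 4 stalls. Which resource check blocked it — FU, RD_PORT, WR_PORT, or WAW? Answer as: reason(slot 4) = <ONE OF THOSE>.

reason(slot 4) = WAW

(0) want 1×MUL +2rd +1wr — yes → AL2|MU1|ME2|BR1|rd4|wr3
(1) want 1×BR +0rd +0wr — yes → AL2|MU1|ME2|BR0|rd4|wr3
(2) want 1×ALU +2rd +1wr — yes → AL1|MU1|ME2|BR0|rd2|wr2
(3) want 1×BR +0rd +0wr — FU → AL1|MU1|ME2|BR0|rd2|wr2
(4) want 1×ALU +2rd +1wr — WAW → AL1|MU1|ME2|BR0|rd2|wr2
(5) want 1×BR +0rd +0wr — FU → AL1|MU1|ME2|BR0|rd2|wr2
(6) want 1×ALU +2rd +1wr — yes → AL0|MU1|ME2|BR0|rd0|wr1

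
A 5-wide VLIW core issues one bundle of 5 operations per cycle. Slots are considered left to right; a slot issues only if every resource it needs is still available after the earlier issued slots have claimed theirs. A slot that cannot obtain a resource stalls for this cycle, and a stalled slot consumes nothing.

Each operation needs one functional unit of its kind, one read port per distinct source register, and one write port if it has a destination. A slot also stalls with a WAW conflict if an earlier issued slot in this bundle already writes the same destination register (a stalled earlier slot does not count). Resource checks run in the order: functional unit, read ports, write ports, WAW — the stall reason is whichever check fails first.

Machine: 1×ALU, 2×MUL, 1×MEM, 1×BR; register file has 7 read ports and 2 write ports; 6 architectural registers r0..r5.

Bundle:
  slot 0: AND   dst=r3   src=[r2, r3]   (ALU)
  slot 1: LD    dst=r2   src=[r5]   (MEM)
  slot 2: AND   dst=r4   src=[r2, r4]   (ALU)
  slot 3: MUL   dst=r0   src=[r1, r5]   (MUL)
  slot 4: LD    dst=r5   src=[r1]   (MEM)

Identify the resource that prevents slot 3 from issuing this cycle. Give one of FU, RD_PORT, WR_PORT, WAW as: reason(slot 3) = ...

slot 0 (ALU): ISSUE — free A0,Mu2,Ld1,B1 rp5 wp1
slot 1 (MEM): ISSUE — free A0,Mu2,Ld0,B1 rp4 wp0
slot 2 (ALU): stall FU — free A0,Mu2,Ld0,B1 rp4 wp0
slot 3 (MUL): stall WR_PORT — free A0,Mu2,Ld0,B1 rp4 wp0
slot 4 (MEM): stall FU — free A0,Mu2,Ld0,B1 rp4 wp0

reason(slot 3) = WR_PORT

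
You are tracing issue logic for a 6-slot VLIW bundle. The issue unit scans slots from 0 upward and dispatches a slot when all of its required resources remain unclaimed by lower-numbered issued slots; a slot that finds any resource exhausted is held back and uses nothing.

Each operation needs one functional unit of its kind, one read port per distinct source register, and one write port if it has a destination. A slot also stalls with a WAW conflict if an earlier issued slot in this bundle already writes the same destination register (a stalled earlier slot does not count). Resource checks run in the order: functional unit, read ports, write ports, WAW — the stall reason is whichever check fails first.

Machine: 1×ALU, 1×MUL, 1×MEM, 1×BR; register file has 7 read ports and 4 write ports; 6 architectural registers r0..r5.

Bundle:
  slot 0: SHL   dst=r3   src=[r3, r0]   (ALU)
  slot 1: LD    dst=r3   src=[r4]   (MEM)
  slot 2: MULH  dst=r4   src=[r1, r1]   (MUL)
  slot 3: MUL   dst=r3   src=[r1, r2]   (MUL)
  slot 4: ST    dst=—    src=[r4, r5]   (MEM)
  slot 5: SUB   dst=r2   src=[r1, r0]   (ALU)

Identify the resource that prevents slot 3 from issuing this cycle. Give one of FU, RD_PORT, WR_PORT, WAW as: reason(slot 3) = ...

  0. ALU→r3 ⇒ go  {0A/1Mu/1Ld/1B | 5r 3w}
  1. MEM→r3 ⇒ no(WAW)  {0A/1Mu/1Ld/1B | 5r 3w}
  2. MUL→r4 ⇒ go  {0A/0Mu/1Ld/1B | 4r 2w}
  3. MUL→r3 ⇒ no(FU)  {0A/0Mu/1Ld/1B | 4r 2w}
  4. MEM ⇒ go  {0A/0Mu/0Ld/1B | 2r 2w}
  5. ALU→r2 ⇒ no(FU)  {0A/0Mu/0Ld/1B | 2r 2w}

reason(slot 3) = FU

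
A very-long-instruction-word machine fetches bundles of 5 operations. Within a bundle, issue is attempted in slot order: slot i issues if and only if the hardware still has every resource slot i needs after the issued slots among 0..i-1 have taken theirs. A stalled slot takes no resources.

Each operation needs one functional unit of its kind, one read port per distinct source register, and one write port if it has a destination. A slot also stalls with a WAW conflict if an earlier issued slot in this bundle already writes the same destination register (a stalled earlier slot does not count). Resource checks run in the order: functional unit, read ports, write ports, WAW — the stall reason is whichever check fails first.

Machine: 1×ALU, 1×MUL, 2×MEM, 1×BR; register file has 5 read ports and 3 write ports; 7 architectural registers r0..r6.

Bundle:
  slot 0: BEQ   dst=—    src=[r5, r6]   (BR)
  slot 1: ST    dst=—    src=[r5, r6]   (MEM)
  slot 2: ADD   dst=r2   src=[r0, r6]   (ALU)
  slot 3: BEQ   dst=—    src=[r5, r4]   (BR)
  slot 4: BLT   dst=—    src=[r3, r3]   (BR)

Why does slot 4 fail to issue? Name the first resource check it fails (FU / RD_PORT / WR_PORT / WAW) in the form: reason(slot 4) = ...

reason(slot 4) = FU

[0] BR needs rd=2 wr=0: ok; after: ALU=1 MUL=1 MEM=2 BR=0, R=3, W=3
[1] MEM needs rd=2 wr=0: ok; after: ALU=1 MUL=1 MEM=1 BR=0, R=1, W=3
[2] ALU needs rd=2 wr=1: RD_PORT; after: ALU=1 MUL=1 MEM=1 BR=0, R=1, W=3
[3] BR needs rd=2 wr=0: FU; after: ALU=1 MUL=1 MEM=1 BR=0, R=1, W=3
[4] BR needs rd=1 wr=0: FU; after: ALU=1 MUL=1 MEM=1 BR=0, R=1, W=3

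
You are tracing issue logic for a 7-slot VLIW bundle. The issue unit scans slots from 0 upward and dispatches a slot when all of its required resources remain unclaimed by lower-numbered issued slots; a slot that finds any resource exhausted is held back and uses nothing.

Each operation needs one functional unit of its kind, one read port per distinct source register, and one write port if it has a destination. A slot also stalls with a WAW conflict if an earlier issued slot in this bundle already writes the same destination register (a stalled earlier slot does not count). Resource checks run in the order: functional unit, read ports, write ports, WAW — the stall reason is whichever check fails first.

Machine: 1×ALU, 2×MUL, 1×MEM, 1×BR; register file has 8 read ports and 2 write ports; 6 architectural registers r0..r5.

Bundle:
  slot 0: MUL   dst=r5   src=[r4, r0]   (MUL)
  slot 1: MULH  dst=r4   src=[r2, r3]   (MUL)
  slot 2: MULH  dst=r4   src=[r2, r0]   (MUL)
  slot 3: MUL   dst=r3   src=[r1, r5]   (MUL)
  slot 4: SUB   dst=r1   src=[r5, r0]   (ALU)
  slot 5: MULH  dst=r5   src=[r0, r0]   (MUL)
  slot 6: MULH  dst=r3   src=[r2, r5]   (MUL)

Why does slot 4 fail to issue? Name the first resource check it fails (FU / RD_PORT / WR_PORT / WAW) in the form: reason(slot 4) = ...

reason(slot 4) = WR_PORT

(0) want 1×MUL +2rd +1wr — yes → AL1|MU1|ME1|BR1|rd6|wr1
(1) want 1×MUL +2rd +1wr — yes → AL1|MU0|ME1|BR1|rd4|wr0
(2) want 1×MUL +2rd +1wr — FU → AL1|MU0|ME1|BR1|rd4|wr0
(3) want 1×MUL +2rd +1wr — FU → AL1|MU0|ME1|BR1|rd4|wr0
(4) want 1×ALU +2rd +1wr — WR_PORT → AL1|MU0|ME1|BR1|rd4|wr0
(5) want 1×MUL +1rd +1wr — FU → AL1|MU0|ME1|BR1|rd4|wr0
(6) want 1×MUL +2rd +1wr — FU → AL1|MU0|ME1|BR1|rd4|wr0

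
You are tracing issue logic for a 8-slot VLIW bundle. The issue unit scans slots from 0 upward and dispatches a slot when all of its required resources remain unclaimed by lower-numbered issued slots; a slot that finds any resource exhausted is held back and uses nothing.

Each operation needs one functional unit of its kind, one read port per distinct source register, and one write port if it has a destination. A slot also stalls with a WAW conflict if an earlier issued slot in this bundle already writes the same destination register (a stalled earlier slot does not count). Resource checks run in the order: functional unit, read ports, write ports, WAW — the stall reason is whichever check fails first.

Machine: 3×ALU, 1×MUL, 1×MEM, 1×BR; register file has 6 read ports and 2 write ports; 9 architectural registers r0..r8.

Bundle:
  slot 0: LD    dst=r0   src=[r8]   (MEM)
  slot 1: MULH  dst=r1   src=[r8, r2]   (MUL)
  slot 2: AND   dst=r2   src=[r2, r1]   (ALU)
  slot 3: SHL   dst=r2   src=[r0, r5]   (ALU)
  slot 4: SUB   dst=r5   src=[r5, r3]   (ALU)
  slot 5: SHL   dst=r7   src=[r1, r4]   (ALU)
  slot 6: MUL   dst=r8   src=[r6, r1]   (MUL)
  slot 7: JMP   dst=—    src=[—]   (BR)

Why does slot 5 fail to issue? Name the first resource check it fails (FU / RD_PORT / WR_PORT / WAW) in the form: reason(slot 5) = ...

slot 0 (MEM): ISSUE — free A3,Mu1,Ld0,B1 rp5 wp1
slot 1 (MUL): ISSUE — free A3,Mu0,Ld0,B1 rp3 wp0
slot 2 (ALU): stall WR_PORT — free A3,Mu0,Ld0,B1 rp3 wp0
slot 3 (ALU): stall WR_PORT — free A3,Mu0,Ld0,B1 rp3 wp0
slot 4 (ALU): stall WR_PORT — free A3,Mu0,Ld0,B1 rp3 wp0
slot 5 (ALU): stall WR_PORT — free A3,Mu0,Ld0,B1 rp3 wp0
slot 6 (MUL): stall FU — free A3,Mu0,Ld0,B1 rp3 wp0
slot 7 (BR): ISSUE — free A3,Mu0,Ld0,B0 rp3 wp0

reason(slot 5) = WR_PORT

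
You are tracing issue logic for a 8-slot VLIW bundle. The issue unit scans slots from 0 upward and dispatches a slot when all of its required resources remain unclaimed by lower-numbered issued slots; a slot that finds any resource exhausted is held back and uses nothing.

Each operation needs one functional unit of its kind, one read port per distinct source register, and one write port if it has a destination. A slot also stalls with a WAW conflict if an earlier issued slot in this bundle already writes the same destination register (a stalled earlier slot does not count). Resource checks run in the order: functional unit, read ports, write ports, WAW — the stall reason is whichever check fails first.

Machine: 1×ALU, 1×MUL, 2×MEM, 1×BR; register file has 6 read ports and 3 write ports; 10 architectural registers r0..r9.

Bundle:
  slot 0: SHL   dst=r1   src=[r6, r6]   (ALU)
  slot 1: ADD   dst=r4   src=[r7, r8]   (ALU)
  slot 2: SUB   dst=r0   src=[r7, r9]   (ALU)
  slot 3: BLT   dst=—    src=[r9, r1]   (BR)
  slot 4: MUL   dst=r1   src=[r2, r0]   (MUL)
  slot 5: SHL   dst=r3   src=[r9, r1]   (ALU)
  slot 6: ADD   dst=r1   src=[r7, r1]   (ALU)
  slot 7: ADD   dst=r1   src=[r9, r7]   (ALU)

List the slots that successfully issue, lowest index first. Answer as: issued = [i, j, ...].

issued = [0, 3]

(0) want 1×ALU +1rd +1wr — yes → AL0|MU1|ME2|BR1|rd5|wr2
(1) want 1×ALU +2rd +1wr — FU → AL0|MU1|ME2|BR1|rd5|wr2
(2) want 1×ALU +2rd +1wr — FU → AL0|MU1|ME2|BR1|rd5|wr2
(3) want 1×BR +2rd +0wr — yes → AL0|MU1|ME2|BR0|rd3|wr2
(4) want 1×MUL +2rd +1wr — WAW → AL0|MU1|ME2|BR0|rd3|wr2
(5) want 1×ALU +2rd +1wr — FU → AL0|MU1|ME2|BR0|rd3|wr2
(6) want 1×ALU +2rd +1wr — FU → AL0|MU1|ME2|BR0|rd3|wr2
(7) want 1×ALU +2rd +1wr — FU → AL0|MU1|ME2|BR0|rd3|wr2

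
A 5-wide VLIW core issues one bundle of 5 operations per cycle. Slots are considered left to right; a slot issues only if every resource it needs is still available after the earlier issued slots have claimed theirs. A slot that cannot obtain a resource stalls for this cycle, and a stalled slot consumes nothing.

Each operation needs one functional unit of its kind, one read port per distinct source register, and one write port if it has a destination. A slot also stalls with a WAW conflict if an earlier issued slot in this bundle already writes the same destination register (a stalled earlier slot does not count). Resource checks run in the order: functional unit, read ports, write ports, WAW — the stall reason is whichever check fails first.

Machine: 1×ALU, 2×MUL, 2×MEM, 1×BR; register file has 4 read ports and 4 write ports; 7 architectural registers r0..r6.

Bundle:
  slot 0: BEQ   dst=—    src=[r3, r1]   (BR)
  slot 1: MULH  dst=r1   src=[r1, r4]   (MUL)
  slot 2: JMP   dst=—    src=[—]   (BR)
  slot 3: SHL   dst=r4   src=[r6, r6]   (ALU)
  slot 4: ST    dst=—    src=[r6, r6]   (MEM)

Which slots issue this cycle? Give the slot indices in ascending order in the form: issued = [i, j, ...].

issued = [0, 1]

[0] BR needs rd=2 wr=0: ok; after: ALU=1 MUL=2 MEM=2 BR=0, R=2, W=4
[1] MUL needs rd=2 wr=1: ok; after: ALU=1 MUL=1 MEM=2 BR=0, R=0, W=3
[2] BR needs rd=0 wr=0: FU; after: ALU=1 MUL=1 MEM=2 BR=0, R=0, W=3
[3] ALU needs rd=1 wr=1: RD_PORT; after: ALU=1 MUL=1 MEM=2 BR=0, R=0, W=3
[4] MEM needs rd=1 wr=0: RD_PORT; after: ALU=1 MUL=1 MEM=2 BR=0, R=0, W=3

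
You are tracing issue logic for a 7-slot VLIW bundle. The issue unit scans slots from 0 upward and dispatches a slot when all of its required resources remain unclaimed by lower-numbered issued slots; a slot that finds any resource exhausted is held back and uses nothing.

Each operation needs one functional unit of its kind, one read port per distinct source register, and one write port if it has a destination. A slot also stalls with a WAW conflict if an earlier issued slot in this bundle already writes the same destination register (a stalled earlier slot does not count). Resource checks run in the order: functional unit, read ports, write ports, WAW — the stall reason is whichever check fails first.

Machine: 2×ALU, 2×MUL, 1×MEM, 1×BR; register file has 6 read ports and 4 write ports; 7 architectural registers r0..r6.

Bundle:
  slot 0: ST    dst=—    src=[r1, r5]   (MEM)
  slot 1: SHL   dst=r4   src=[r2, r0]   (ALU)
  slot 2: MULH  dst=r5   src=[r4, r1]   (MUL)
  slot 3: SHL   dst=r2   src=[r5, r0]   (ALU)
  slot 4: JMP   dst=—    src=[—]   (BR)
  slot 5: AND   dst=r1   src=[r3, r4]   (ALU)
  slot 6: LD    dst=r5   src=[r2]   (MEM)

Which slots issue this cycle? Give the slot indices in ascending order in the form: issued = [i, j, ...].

issued = [0, 1, 2, 4]

(0) want 1×MEM +2rd +0wr — yes → AL2|MU2|ME0|BR1|rd4|wr4
(1) want 1×ALU +2rd +1wr — yes → AL1|MU2|ME0|BR1|rd2|wr3
(2) want 1×MUL +2rd +1wr — yes → AL1|MU1|ME0|BR1|rd0|wr2
(3) want 1×ALU +2rd +1wr — RD_PORT → AL1|MU1|ME0|BR1|rd0|wr2
(4) want 1×BR +0rd +0wr — yes → AL1|MU1|ME0|BR0|rd0|wr2
(5) want 1×ALU +2rd +1wr — RD_PORT → AL1|MU1|ME0|BR0|rd0|wr2
(6) want 1×MEM +1rd +1wr — FU → AL1|MU1|ME0|BR0|rd0|wr2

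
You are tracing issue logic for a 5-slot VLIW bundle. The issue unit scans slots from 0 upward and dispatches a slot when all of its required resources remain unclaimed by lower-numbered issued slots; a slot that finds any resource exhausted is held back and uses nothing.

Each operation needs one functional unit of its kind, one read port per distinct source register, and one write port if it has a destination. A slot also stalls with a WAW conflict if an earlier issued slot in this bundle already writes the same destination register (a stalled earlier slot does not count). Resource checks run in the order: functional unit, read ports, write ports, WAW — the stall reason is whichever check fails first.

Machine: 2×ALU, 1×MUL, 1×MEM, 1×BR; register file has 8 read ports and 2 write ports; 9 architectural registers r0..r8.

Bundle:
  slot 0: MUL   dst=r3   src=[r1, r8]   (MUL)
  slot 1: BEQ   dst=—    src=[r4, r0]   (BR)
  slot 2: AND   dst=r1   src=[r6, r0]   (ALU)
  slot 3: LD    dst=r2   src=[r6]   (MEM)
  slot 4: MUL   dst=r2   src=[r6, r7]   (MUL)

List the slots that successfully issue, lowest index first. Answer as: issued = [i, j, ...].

issued = [0, 1, 2]

slot 0 (MUL): ISSUE — free A2,Mu0,Ld1,B1 rp6 wp1
slot 1 (BR): ISSUE — free A2,Mu0,Ld1,B0 rp4 wp1
slot 2 (ALU): ISSUE — free A1,Mu0,Ld1,B0 rp2 wp0
slot 3 (MEM): stall WR_PORT — free A1,Mu0,Ld1,B0 rp2 wp0
slot 4 (MUL): stall FU — free A1,Mu0,Ld1,B0 rp2 wp0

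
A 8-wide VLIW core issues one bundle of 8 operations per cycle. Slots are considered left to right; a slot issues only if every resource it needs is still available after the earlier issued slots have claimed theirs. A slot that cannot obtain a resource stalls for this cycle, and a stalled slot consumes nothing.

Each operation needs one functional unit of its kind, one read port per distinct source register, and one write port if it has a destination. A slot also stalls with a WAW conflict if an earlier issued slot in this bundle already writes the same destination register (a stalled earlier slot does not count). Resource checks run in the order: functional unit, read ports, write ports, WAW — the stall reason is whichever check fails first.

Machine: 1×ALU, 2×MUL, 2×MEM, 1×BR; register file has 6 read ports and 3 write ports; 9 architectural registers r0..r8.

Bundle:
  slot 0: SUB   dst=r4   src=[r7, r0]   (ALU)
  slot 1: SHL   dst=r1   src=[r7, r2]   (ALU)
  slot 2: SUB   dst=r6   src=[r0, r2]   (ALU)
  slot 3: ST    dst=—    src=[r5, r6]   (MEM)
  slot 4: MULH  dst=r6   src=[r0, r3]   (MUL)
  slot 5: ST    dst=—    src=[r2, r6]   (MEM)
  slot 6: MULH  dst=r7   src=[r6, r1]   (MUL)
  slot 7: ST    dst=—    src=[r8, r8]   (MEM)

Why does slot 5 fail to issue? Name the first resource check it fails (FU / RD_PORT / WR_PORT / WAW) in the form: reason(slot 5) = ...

reason(slot 5) = RD_PORT

slot 0 (ALU): ISSUE — free A0,Mu2,Ld2,B1 rp4 wp2
slot 1 (ALU): stall FU — free A0,Mu2,Ld2,B1 rp4 wp2
slot 2 (ALU): stall FU — free A0,Mu2,Ld2,B1 rp4 wp2
slot 3 (MEM): ISSUE — free A0,Mu2,Ld1,B1 rp2 wp2
slot 4 (MUL): ISSUE — free A0,Mu1,Ld1,B1 rp0 wp1
slot 5 (MEM): stall RD_PORT — free A0,Mu1,Ld1,B1 rp0 wp1
slot 6 (MUL): stall RD_PORT — free A0,Mu1,Ld1,B1 rp0 wp1
slot 7 (MEM): stall RD_PORT — free A0,Mu1,Ld1,B1 rp0 wp1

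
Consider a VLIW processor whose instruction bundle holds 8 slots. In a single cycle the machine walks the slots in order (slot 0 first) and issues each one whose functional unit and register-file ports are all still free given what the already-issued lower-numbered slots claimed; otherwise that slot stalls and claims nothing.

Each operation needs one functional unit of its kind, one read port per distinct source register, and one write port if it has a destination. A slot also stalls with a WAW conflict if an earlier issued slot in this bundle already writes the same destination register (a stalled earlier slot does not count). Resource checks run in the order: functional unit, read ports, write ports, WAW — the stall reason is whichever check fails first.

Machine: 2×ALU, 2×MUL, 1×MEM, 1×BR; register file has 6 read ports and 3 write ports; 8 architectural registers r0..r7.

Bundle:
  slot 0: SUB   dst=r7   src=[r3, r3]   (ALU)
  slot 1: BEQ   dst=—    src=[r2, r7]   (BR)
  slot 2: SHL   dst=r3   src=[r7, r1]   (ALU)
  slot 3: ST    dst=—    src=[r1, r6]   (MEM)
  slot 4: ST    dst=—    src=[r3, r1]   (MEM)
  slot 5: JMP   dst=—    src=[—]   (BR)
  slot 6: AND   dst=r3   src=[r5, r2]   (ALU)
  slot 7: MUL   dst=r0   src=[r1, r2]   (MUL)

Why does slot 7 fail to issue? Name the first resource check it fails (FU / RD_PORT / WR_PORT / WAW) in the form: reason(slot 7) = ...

reason(slot 7) = RD_PORT

  0. ALU→r7 ⇒ go  {1A/2Mu/1Ld/1B | 5r 2w}
  1. BR ⇒ go  {1A/2Mu/1Ld/0B | 3r 2w}
  2. ALU→r3 ⇒ go  {0A/2Mu/1Ld/0B | 1r 1w}
  3. MEM ⇒ no(RD_PORT)  {0A/2Mu/1Ld/0B | 1r 1w}
  4. MEM ⇒ no(RD_PORT)  {0A/2Mu/1Ld/0B | 1r 1w}
  5. BR ⇒ no(FU)  {0A/2Mu/1Ld/0B | 1r 1w}
  6. ALU→r3 ⇒ no(FU)  {0A/2Mu/1Ld/0B | 1r 1w}
  7. MUL→r0 ⇒ no(RD_PORT)  {0A/2Mu/1Ld/0B | 1r 1w}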